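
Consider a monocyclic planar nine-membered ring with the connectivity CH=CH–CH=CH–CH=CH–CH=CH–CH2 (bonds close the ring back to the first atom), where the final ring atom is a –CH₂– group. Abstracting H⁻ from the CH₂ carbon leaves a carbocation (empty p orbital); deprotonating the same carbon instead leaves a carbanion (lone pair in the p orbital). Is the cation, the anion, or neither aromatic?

The anion

In either ion the ring is fully conjugated: every atom, including the new sp² carbon, supplies a p orbital.
Cation: 4 × 2 + 0 = 8 π electrons → 4(2), antiaromatic.
Anion: 4 × 2 + 2 = 10 π electrons → 4(2)+2, aromatic.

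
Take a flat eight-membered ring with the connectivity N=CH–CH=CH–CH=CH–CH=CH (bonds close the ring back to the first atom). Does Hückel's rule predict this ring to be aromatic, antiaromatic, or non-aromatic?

Antiaromatic

Every ring atom contributes a p orbital perpendicular to the ring (the double-bond atoms are sp², each contributing one p electron; each sp² =N– keeps its lone pair in-plane and puts one electron into the π system), so the π system is cyclic and fully conjugated.
Tallying contributions gives 4 × 2 = 8 from the 4 double-bond units.
With 8 = 4·2 π electrons, Hückel's rule classifies the planar ring as antiaromatic.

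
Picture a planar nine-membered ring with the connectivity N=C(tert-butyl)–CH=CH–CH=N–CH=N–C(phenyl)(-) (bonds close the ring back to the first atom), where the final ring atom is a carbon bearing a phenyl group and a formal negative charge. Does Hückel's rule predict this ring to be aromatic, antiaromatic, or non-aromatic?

Every ring atom contributes a p orbital perpendicular to the ring (each doubly-bonded ring atom is sp² with one p-orbital electron; each sp² =N– keeps its lone pair in-plane and puts one electron into the π system; the carbanion's lone pair occupies the p orbital), so the π system is cyclic and fully conjugated.
Counting π electrons: 4 × 2 = 8 from the double-bond units + 2 from the C(phenyl)(-) atom = 10.
Since 10 = 4·2 + 2, the ring meets the 4n+2 criterion.

Aromatic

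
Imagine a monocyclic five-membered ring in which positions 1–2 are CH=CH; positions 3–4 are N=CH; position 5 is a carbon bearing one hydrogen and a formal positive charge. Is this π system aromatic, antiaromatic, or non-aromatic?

Check conjugation: the double-bond atoms are sp², each contributing one p electron; each =N– nitrogen is pyridine-type (lone pair in the sp² plane, one electron in the p orbital); the carbocation has an empty p orbital — every position has a p orbital, so the cyclic π system is continuous.
Counting π electrons: 2 × 2 = 4 from the double-bond units + 0 from the CH(+) atom = 4.
4 = 4(1); a planar, fully conjugated 4n system is antiaromatic.

Antiaromatic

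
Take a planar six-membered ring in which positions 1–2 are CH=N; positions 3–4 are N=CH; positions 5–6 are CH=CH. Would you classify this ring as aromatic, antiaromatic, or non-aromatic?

Every ring atom contributes a p orbital perpendicular to the ring (each doubly-bonded ring atom is sp² with one p-orbital electron; the doubly-bonded nitrogens are pyridine-type — their lone pairs lie in the ring plane, leaving one electron in the p orbital), so the π system is cyclic and fully conjugated.
π-electron count: 3 × 2 = 6 from the 3 double-bond units.
6 = 4(1) + 2, which satisfies Hückel's 4n+2 rule.

Aromatic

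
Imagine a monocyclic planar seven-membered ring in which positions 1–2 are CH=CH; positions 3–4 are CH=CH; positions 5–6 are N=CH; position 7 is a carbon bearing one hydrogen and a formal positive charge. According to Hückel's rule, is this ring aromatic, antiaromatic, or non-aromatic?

Aromatic

The p orbitals form a continuous loop: the double-bond atoms are sp², each contributing one p electron; the doubly-bonded nitrogens are pyridine-type — their lone pairs lie in the ring plane, leaving one electron in the p orbital; the carbocation has an empty p orbital. The ring is fully conjugated.
π-electron count: 3 × 2 = 6 from the double-bond units + 0 from the CH(+) atom = 6.
With 6 π electrons (n = 1), the Hückel 4n+2 condition holds.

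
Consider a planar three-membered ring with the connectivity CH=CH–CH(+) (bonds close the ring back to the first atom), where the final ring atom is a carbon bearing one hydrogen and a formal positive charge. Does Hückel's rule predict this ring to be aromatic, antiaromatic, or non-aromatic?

Every ring atom contributes a p orbital perpendicular to the ring (each doubly-bonded ring atom is sp² with one p-orbital electron; the carbocation has an empty p orbital), so the π system is cyclic and fully conjugated.
Counting π electrons: 1 × 2 = 2 from the double-bond unit + 0 from the CH(+) atom = 2.
That gives a 4n+2 count (2, n = 0).
(This ring is the cyclopropenyl cation.)

Aromatic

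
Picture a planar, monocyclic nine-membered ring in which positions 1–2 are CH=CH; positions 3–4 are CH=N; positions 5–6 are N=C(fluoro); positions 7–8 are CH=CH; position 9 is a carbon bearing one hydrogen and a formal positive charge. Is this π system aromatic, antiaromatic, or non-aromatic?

The p orbitals form a continuous loop: every atom in a ring double bond is sp² and brings one electron to the p orbital; each sp² =N– keeps its lone pair in-plane and puts one electron into the π system; the carbocation has an empty p orbital. The ring is fully conjugated.
π-electron count: 4 × 2 = 8 from the double-bond units + 0 from the CH(+) atom = 8.
With 8 = 4·2 π electrons, Hückel's rule classifies the planar ring as antiaromatic.

Antiaromatic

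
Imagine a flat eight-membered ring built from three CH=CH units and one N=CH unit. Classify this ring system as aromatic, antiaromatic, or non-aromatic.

Antiaromatic

Every ring atom contributes a p orbital perpendicular to the ring (the double-bond atoms are sp², each contributing one p electron; the doubly-bonded nitrogens are pyridine-type — their lone pairs lie in the ring plane, leaving one electron in the p orbital), so the π system is cyclic and fully conjugated.
Tallying contributions gives 4 × 2 = 8 from the 4 double-bond units.
8 is a 4n count (n = 2), so the planar conjugated ring is antiaromatic.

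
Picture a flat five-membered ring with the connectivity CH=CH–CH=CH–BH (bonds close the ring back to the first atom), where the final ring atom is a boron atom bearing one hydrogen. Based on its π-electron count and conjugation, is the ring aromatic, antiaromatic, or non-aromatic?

The p orbitals form a continuous loop: every atom in a ring double bond is sp² and brings one electron to the p orbital; the boron has an empty p orbital. The ring is fully conjugated.
π-electron count: 2 × 2 = 4 from the double-bond units + 0 from the BH atom = 4.
4 is a 4n count (n = 1), so the planar conjugated ring is antiaromatic.
(The species described is borole.)

Antiaromatic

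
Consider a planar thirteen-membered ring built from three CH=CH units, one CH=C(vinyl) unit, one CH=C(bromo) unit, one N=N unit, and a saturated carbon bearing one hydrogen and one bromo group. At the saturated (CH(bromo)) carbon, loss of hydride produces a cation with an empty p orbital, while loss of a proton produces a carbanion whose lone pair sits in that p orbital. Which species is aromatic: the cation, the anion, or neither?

Once that carbon is sp², every ring atom has a p orbital and both ions are fully conjugated.
Cation: 6 × 2 + 0 = 12 π electrons → 4(3), antiaromatic.
Anion: 6 × 2 + 2 = 14 π electrons → 4(3)+2, aromatic.

The anion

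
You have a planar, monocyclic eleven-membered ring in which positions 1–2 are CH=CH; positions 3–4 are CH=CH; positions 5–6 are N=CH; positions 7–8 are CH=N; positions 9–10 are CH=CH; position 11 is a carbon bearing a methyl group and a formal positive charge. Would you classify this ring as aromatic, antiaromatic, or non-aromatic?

Check conjugation: the double-bond atoms are sp², each contributing one p electron; each =N– nitrogen is pyridine-type (lone pair in the sp² plane, one electron in the p orbital); the carbocation has an empty p orbital — every position has a p orbital, so the cyclic π system is continuous.
Adding the contributions, 5 × 2 = 10 from the double-bond units + 0 from the C(methyl)(+) atom = 10.
10 = 4(2) + 2, which satisfies Hückel's 4n+2 rule.

Aromatic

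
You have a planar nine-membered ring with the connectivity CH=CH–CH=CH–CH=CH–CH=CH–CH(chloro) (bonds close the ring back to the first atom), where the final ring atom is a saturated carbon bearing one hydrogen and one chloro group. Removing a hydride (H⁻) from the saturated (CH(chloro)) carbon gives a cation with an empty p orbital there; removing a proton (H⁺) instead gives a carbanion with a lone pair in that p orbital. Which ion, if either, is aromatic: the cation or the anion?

The anion

In either ion the ring is fully conjugated: every atom, including the new sp² carbon, supplies a p orbital.
Cation: 4 × 2 + 0 = 8 π electrons → 4(2), antiaromatic.
Anion: 4 × 2 + 2 = 10 π electrons → 4(2)+2, aromatic.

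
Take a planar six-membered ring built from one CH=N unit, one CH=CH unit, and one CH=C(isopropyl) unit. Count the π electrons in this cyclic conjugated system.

Check conjugation: every atom in a ring double bond is sp² and brings one electron to the p orbital; the doubly-bonded nitrogens are pyridine-type — their lone pairs lie in the ring plane, leaving one electron in the p orbital — every position has a p orbital, so the cyclic π system is continuous.
Adding the contributions, 3 × 2 = 6 from the 3 double-bond units.

6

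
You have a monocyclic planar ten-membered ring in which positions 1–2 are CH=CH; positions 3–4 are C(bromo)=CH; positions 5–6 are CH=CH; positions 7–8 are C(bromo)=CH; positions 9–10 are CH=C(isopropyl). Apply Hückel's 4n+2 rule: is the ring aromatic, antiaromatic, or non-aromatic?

The p orbitals form a continuous loop: the double-bond atoms are sp², each contributing one p electron. The ring is fully conjugated.
Adding the contributions, 5 × 2 = 10 from the 5 double-bond units.
With 10 π electrons (n = 2), the Hückel 4n+2 condition holds.

Aromatic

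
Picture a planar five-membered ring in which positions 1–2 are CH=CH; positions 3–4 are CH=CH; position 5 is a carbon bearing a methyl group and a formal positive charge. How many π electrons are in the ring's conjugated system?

All ring atoms are sp² and supply a p orbital to the ring (the double-bond atoms are sp², each contributing one p electron; the carbocation has an empty p orbital); the conjugation is uninterrupted.
Tallying contributions gives 2 × 2 = 4 from the double-bond units + 0 from the C(methyl)(+) atom = 4.

4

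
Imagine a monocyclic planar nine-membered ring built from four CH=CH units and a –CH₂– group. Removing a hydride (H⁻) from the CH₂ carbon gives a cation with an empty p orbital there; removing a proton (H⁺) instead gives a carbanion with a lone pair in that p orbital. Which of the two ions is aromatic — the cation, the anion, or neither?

Both ions have a continuous loop of p orbitals — each ring atom is sp².
Cation: 4 × 2 + 0 = 8 π electrons → 4(2), antiaromatic.
Anion: 4 × 2 + 2 = 10 π electrons → 4(2)+2, aromatic.

The anion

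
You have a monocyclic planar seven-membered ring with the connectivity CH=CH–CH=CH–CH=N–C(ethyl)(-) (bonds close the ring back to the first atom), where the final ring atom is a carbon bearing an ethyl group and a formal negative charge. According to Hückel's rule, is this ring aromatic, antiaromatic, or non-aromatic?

Antiaromatic

Every ring atom contributes a p orbital perpendicular to the ring (each doubly-bonded ring atom is sp² with one p-orbital electron; the doubly-bonded nitrogens are pyridine-type — their lone pairs lie in the ring plane, leaving one electron in the p orbital; the carbanion's lone pair occupies the p orbital), so the π system is cyclic and fully conjugated.
Tallying contributions gives 3 × 2 = 6 from the double-bond units + 2 from the C(ethyl)(-) atom = 8.
8 = 4(2); a planar, fully conjugated 4n system is antiaromatic.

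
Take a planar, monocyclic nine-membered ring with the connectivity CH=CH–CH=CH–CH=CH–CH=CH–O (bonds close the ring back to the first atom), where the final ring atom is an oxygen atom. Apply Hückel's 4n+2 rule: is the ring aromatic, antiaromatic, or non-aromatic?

Aromatic

All ring atoms are sp² and supply a p orbital to the ring (the double-bond atoms are sp², each contributing one p electron; the oxygen donates one lone pair from its p orbital); the conjugation is uninterrupted.
Tallying contributions gives 4 × 2 = 8 from the double-bond units + 2 from the O atom = 10.
Since 10 = 4·2 + 2, the ring meets the 4n+2 criterion.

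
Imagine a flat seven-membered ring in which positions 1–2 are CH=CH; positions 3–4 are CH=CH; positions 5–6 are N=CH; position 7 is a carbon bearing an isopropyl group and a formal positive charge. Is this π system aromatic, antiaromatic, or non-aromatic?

Aromatic

Every ring atom contributes a p orbital perpendicular to the ring (the double-bond atoms are sp², each contributing one p electron; the doubly-bonded nitrogens are pyridine-type — their lone pairs lie in the ring plane, leaving one electron in the p orbital; the carbocation has an empty p orbital), so the π system is cyclic and fully conjugated.
π-electron count: 3 × 2 = 6 from the double-bond units + 0 from the C(isopropyl)(+) atom = 6.
That gives a 4n+2 count (6, n = 1).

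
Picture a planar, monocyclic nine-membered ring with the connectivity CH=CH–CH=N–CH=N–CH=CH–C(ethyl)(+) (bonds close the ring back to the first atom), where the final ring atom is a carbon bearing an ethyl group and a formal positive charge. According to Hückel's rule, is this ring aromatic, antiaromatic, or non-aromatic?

Antiaromatic

Every ring atom contributes a p orbital perpendicular to the ring (every atom in a ring double bond is sp² and brings one electron to the p orbital; each =N– nitrogen is pyridine-type (lone pair in the sp² plane, one electron in the p orbital); the carbocation has an empty p orbital), so the π system is cyclic and fully conjugated.
Tallying contributions gives 4 × 2 = 8 from the double-bond units + 0 from the C(ethyl)(+) atom = 8.
With 8 = 4·2 π electrons, Hückel's rule classifies the planar ring as antiaromatic.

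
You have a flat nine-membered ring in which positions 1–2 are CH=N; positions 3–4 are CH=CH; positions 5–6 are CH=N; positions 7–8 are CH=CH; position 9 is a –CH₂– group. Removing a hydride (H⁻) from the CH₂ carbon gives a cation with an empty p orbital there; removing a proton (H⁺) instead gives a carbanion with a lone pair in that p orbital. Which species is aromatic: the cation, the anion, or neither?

In either ion the ring is fully conjugated: every atom, including the new sp² carbon, supplies a p orbital.
Cation: 4 × 2 + 0 = 8 π electrons → 4(2), antiaromatic.
Anion: 4 × 2 + 2 = 10 π electrons → 4(2)+2, aromatic.

The anion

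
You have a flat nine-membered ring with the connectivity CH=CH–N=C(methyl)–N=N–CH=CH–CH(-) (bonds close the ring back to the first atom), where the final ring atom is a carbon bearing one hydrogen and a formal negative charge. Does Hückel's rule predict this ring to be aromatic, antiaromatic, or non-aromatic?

Every ring atom contributes a p orbital perpendicular to the ring (each doubly-bonded ring atom is sp² with one p-orbital electron; the doubly-bonded nitrogens are pyridine-type — their lone pairs lie in the ring plane, leaving one electron in the p orbital; the carbanion's lone pair occupies the p orbital), so the π system is cyclic and fully conjugated.
π-electron count: 4 × 2 = 8 from the double-bond units + 2 from the CH(-) atom = 10.
Since 10 = 4·2 + 2, the ring meets the 4n+2 criterion.

Aromatic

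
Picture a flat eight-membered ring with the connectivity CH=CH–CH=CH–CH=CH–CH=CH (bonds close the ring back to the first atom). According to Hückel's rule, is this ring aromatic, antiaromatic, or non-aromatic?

Antiaromatic

Every ring atom contributes a p orbital perpendicular to the ring (the double-bond atoms are sp², each contributing one p electron), so the π system is cyclic and fully conjugated.
Tallying contributions gives 4 × 2 = 8 from the 4 double-bond units.
8 is a 4n count (n = 2), so the planar conjugated ring is antiaromatic.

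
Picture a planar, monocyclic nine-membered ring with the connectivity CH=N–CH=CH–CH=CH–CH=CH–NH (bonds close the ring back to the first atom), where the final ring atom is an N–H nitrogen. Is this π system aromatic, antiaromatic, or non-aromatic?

All ring atoms are sp² and supply a p orbital to the ring (each doubly-bonded ring atom is sp² with one p-orbital electron; the doubly-bonded nitrogens are pyridine-type — their lone pairs lie in the ring plane, leaving one electron in the p orbital; the pyrrole-type nitrogen donates its lone pair from the p orbital); the conjugation is uninterrupted.
π-electron count: 4 × 2 = 8 from the double-bond units + 2 from the NH atom = 10.
With 10 π electrons (n = 2), the Hückel 4n+2 condition holds.

Aromatic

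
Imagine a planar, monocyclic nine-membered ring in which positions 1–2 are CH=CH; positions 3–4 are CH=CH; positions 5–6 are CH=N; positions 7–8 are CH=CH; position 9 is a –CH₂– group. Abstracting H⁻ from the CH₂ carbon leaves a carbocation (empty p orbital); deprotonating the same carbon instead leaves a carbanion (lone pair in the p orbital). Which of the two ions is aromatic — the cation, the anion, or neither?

The anion

In either ion the ring is fully conjugated: every atom, including the new sp² carbon, supplies a p orbital.
Cation: 4 × 2 + 0 = 8 π electrons → 4(2), antiaromatic.
Anion: 4 × 2 + 2 = 10 π electrons → 4(2)+2, aromatic.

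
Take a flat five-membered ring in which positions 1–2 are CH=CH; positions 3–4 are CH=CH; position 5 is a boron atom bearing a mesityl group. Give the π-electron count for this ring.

The p orbitals form a continuous loop: each doubly-bonded ring atom is sp² with one p-orbital electron; the boron has an empty p orbital. The ring is fully conjugated.
π-electron count: 2 × 2 = 4 from the double-bond units + 0 from the B(mesityl) atom = 4.

4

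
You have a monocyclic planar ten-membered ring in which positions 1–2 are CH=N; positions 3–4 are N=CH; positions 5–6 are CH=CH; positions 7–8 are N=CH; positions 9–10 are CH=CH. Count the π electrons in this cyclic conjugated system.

Every ring atom contributes a p orbital perpendicular to the ring (each doubly-bonded ring atom is sp² with one p-orbital electron; each =N– nitrogen is pyridine-type (lone pair in the sp² plane, one electron in the p orbital)), so the π system is cyclic and fully conjugated.
Adding the contributions, 5 × 2 = 10 from the 5 double-bond units.

10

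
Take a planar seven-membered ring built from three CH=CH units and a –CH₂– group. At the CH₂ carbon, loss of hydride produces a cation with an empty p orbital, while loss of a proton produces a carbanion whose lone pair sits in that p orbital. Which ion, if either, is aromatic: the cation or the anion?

Both ions have a continuous loop of p orbitals — each ring atom is sp².
Cation: 3 × 2 + 0 = 6 π electrons → 4(1)+2, aromatic.
Anion: 3 × 2 + 2 = 8 π electrons → 4(2), antiaromatic.

The cation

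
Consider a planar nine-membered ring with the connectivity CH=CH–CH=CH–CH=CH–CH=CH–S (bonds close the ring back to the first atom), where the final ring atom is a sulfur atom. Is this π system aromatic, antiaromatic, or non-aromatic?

The p orbitals form a continuous loop: each doubly-bonded ring atom is sp² with one p-orbital electron; the sulfur donates one lone pair from its p orbital. The ring is fully conjugated.
Counting π electrons: 4 × 2 = 8 from the double-bond units + 2 from the S atom = 10.
With 10 π electrons (n = 2), the Hückel 4n+2 condition holds.

Aromatic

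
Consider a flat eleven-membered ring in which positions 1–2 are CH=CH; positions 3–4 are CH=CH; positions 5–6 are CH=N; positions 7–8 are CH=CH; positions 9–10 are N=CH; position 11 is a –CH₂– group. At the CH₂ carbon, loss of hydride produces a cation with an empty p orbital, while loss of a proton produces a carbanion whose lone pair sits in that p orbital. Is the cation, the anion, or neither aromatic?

The cation

In either ion the ring is fully conjugated: every atom, including the new sp² carbon, supplies a p orbital.
Cation: 5 × 2 + 0 = 10 π electrons → 4(2)+2, aromatic.
Anion: 5 × 2 + 2 = 12 π electrons → 4(3), antiaromatic.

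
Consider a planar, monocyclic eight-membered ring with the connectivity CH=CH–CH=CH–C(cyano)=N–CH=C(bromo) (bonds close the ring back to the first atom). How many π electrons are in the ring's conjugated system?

8

All ring atoms are sp² and supply a p orbital to the ring (each doubly-bonded ring atom is sp² with one p-orbital electron; each sp² =N– keeps its lone pair in-plane and puts one electron into the π system); the conjugation is uninterrupted.
Adding the contributions, 4 × 2 = 8 from the 4 double-bond units.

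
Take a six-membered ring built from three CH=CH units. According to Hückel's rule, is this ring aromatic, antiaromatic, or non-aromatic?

The p orbitals form a continuous loop: the double-bond atoms are sp², each contributing one p electron. The ring is fully conjugated.
Adding the contributions, 3 × 2 = 6 from the 3 double-bond units.
Since 6 = 4·1 + 2, the ring meets the 4n+2 criterion.
(This ring is benzene.)

Aromatic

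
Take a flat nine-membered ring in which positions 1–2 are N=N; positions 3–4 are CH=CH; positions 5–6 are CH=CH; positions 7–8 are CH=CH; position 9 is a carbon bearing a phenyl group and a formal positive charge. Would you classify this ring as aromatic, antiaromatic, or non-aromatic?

Antiaromatic

The p orbitals form a continuous loop: every atom in a ring double bond is sp² and brings one electron to the p orbital; each sp² =N– keeps its lone pair in-plane and puts one electron into the π system; the carbocation has an empty p orbital. The ring is fully conjugated.
Tallying contributions gives 4 × 2 = 8 from the double-bond units + 0 from the C(phenyl)(+) atom = 8.
With 8 = 4·2 π electrons, Hückel's rule classifies the planar ring as antiaromatic.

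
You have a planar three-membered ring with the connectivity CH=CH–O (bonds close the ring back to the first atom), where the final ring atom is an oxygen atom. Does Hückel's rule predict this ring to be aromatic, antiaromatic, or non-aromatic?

Antiaromatic

All ring atoms are sp² and supply a p orbital to the ring (the double-bond atoms are sp², each contributing one p electron; the oxygen donates one lone pair from its p orbital); the conjugation is uninterrupted.
Adding the contributions, 1 × 2 = 2 from the double-bond unit + 2 from the O atom = 4.
4 is a 4n count (n = 1), so the planar conjugated ring is antiaromatic.
(The species described is oxirene.)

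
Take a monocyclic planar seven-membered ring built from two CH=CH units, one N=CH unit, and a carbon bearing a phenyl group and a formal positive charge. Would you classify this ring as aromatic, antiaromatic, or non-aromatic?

Aromatic

Check conjugation: the double-bond atoms are sp², each contributing one p electron; the doubly-bonded nitrogens are pyridine-type — their lone pairs lie in the ring plane, leaving one electron in the p orbital; the carbocation has an empty p orbital — every position has a p orbital, so the cyclic π system is continuous.
Tallying contributions gives 3 × 2 = 6 from the double-bond units + 0 from the C(phenyl)(+) atom = 6.
That gives a 4n+2 count (6, n = 1).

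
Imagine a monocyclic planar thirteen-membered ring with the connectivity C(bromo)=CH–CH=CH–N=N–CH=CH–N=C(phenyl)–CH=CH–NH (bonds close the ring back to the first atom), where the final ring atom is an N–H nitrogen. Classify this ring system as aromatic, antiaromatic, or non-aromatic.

Aromatic

Check conjugation: the double-bond atoms are sp², each contributing one p electron; each sp² =N– keeps its lone pair in-plane and puts one electron into the π system; the pyrrole-type nitrogen donates its lone pair from the p orbital — every position has a p orbital, so the cyclic π system is continuous.
Tallying contributions gives 6 × 2 = 12 from the double-bond units + 2 from the NH atom = 14.
Since 14 = 4·3 + 2, the ring meets the 4n+2 criterion.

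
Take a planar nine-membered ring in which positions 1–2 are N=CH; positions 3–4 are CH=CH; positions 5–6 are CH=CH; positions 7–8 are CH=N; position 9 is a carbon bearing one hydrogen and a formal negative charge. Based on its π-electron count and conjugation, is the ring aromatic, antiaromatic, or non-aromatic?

Aromatic

The p orbitals form a continuous loop: each doubly-bonded ring atom is sp² with one p-orbital electron; each =N– nitrogen is pyridine-type (lone pair in the sp² plane, one electron in the p orbital); the carbanion's lone pair occupies the p orbital. The ring is fully conjugated.
Counting π electrons: 4 × 2 = 8 from the double-bond units + 2 from the CH(-) atom = 10.
Since 10 = 4·2 + 2, the ring meets the 4n+2 criterion.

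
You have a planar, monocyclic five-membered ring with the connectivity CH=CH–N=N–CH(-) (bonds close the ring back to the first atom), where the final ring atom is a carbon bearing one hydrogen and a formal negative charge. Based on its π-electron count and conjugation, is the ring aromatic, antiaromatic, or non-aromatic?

All ring atoms are sp² and supply a p orbital to the ring (each doubly-bonded ring atom is sp² with one p-orbital electron; each sp² =N– keeps its lone pair in-plane and puts one electron into the π system; the carbanion's lone pair occupies the p orbital); the conjugation is uninterrupted.
Tallying contributions gives 2 × 2 = 4 from the double-bond units + 2 from the CH(-) atom = 6.
Since 6 = 4·1 + 2, the ring meets the 4n+2 criterion.

Aromatic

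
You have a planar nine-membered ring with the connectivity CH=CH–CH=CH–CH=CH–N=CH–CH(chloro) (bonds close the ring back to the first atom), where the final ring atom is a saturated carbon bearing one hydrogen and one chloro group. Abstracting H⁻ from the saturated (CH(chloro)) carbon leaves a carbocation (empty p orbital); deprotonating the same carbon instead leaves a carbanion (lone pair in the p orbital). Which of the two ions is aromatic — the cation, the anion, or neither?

In both ions every ring atom is sp² and contributes a p orbital, so both rings are fully conjugated.
Cation: 4 × 2 + 0 = 8 π electrons → 4(2), antiaromatic.
Anion: 4 × 2 + 2 = 10 π electrons → 4(2)+2, aromatic.

The anion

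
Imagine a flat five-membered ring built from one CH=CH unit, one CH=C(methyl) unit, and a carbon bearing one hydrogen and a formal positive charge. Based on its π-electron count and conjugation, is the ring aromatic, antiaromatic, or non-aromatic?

Antiaromatic

Every ring atom contributes a p orbital perpendicular to the ring (every atom in a ring double bond is sp² and brings one electron to the p orbital; the carbocation has an empty p orbital), so the π system is cyclic and fully conjugated.
Tallying contributions gives 2 × 2 = 4 from the double-bond units + 0 from the CH(+) atom = 4.
4 is a 4n count (n = 1), so the planar conjugated ring is antiaromatic.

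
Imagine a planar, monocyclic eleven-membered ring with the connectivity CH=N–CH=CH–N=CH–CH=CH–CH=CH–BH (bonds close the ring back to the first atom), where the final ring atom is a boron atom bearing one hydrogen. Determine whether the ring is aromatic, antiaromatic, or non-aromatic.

All ring atoms are sp² and supply a p orbital to the ring (the double-bond atoms are sp², each contributing one p electron; each sp² =N– keeps its lone pair in-plane and puts one electron into the π system; the boron has an empty p orbital); the conjugation is uninterrupted.
Tallying contributions gives 5 × 2 = 10 from the double-bond units + 0 from the BH atom = 10.
Since 10 = 4·2 + 2, the ring meets the 4n+2 criterion.

Aromatic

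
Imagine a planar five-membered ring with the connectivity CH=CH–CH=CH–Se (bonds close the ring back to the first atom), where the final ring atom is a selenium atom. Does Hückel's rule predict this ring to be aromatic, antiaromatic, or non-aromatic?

The p orbitals form a continuous loop: each doubly-bonded ring atom is sp² with one p-orbital electron; the selenium donates one lone pair from its p orbital. The ring is fully conjugated.
Adding the contributions, 2 × 2 = 4 from the double-bond units + 2 from the Se atom = 6.
That gives a 4n+2 count (6, n = 1).
(This ring is selenophene.)

Aromatic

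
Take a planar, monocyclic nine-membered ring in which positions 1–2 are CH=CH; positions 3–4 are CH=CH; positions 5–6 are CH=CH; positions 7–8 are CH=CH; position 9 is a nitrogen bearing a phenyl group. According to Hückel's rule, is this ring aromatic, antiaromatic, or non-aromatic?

Aromatic

The p orbitals form a continuous loop: every atom in a ring double bond is sp² and brings one electron to the p orbital; the pyrrole-type nitrogen donates its lone pair from the p orbital. The ring is fully conjugated.
Tallying contributions gives 4 × 2 = 8 from the double-bond units + 2 from the N(phenyl) atom = 10.
That gives a 4n+2 count (10, n = 2).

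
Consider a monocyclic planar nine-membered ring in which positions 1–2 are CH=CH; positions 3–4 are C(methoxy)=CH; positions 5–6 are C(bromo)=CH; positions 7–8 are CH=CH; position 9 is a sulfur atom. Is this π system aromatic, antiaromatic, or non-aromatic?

Check conjugation: the double-bond atoms are sp², each contributing one p electron; the sulfur donates one lone pair from its p orbital — every position has a p orbital, so the cyclic π system is continuous.
Tallying contributions gives 4 × 2 = 8 from the double-bond units + 2 from the S atom = 10.
That gives a 4n+2 count (10, n = 2).

Aromatic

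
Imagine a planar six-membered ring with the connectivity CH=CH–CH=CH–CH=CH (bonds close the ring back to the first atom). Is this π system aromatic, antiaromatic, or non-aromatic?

Aromatic

All ring atoms are sp² and supply a p orbital to the ring (each doubly-bonded ring atom is sp² with one p-orbital electron); the conjugation is uninterrupted.
Adding the contributions, 3 × 2 = 6 from the 3 double-bond units.
Since 6 = 4·1 + 2, the ring meets the 4n+2 criterion.
(The species described is benzene.)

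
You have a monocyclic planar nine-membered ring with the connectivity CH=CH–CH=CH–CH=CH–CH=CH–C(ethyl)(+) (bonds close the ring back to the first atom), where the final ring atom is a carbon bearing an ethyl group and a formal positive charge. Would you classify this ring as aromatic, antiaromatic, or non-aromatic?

Antiaromatic

The p orbitals form a continuous loop: the double-bond atoms are sp², each contributing one p electron; the carbocation has an empty p orbital. The ring is fully conjugated.
Tallying contributions gives 4 × 2 = 8 from the double-bond units + 0 from the C(ethyl)(+) atom = 8.
8 is a 4n count (n = 2), so the planar conjugated ring is antiaromatic.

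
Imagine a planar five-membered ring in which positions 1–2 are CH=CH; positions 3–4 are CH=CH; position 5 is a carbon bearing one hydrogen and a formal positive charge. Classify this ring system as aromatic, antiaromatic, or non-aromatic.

Antiaromatic

All ring atoms are sp² and supply a p orbital to the ring (every atom in a ring double bond is sp² and brings one electron to the p orbital; the carbocation has an empty p orbital); the conjugation is uninterrupted.
π-electron count: 2 × 2 = 4 from the double-bond units + 0 from the CH(+) atom = 4.
With 4 = 4·1 π electrons, Hückel's rule classifies the planar ring as antiaromatic.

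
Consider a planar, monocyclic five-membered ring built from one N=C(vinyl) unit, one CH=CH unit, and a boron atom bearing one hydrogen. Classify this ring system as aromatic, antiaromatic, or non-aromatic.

The p orbitals form a continuous loop: the double-bond atoms are sp², each contributing one p electron; each =N– nitrogen is pyridine-type (lone pair in the sp² plane, one electron in the p orbital); the boron has an empty p orbital. The ring is fully conjugated.
π-electron count: 2 × 2 = 4 from the double-bond units + 0 from the BH atom = 4.
A 4n π count (4, n = 1) in a planar conjugated ring means antiaromatic.

Antiaromatic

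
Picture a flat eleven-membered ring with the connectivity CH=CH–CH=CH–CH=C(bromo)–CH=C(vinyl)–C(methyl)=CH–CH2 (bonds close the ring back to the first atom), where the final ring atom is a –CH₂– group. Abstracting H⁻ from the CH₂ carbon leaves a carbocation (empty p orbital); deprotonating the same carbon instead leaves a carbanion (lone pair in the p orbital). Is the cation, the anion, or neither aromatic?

Both ions have a continuous loop of p orbitals — each ring atom is sp².
Cation: 5 × 2 + 0 = 10 π electrons → 4(2)+2, aromatic.
Anion: 5 × 2 + 2 = 12 π electrons → 4(3), antiaromatic.

The cation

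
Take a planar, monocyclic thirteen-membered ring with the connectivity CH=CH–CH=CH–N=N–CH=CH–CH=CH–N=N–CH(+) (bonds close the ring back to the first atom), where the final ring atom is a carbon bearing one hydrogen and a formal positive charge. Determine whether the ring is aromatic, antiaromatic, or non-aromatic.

The p orbitals form a continuous loop: every atom in a ring double bond is sp² and brings one electron to the p orbital; each =N– nitrogen is pyridine-type (lone pair in the sp² plane, one electron in the p orbital); the carbocation has an empty p orbital. The ring is fully conjugated.
Adding the contributions, 6 × 2 = 12 from the double-bond units + 0 from the CH(+) atom = 12.
A 4n π count (12, n = 3) in a planar conjugated ring means antiaromatic.

Antiaromatic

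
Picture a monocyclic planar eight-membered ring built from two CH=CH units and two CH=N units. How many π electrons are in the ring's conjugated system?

Check conjugation: every atom in a ring double bond is sp² and brings one electron to the p orbital; each sp² =N– keeps its lone pair in-plane and puts one electron into the π system — every position has a p orbital, so the cyclic π system is continuous.
Counting π electrons: 4 × 2 = 8 from the 4 double-bond units.

8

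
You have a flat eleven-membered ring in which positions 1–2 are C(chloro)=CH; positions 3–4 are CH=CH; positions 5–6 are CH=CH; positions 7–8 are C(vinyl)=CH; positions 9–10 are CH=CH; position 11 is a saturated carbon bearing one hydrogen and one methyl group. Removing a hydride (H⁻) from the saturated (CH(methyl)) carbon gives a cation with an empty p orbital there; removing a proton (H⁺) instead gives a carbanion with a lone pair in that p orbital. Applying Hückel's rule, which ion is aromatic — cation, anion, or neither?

The cation

In both ions every ring atom is sp² and contributes a p orbital, so both rings are fully conjugated.
Cation: 5 × 2 + 0 = 10 π electrons → 4(2)+2, aromatic.
Anion: 5 × 2 + 2 = 12 π electrons → 4(3), antiaromatic.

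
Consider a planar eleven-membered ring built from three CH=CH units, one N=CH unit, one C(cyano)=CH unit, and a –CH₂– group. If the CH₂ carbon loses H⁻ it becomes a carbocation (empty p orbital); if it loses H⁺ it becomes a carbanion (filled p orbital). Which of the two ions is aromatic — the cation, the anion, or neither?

The cation

In either ion the ring is fully conjugated: every atom, including the new sp² carbon, supplies a p orbital.
Cation: 5 × 2 + 0 = 10 π electrons → 4(2)+2, aromatic.
Anion: 5 × 2 + 2 = 12 π electrons → 4(3), antiaromatic.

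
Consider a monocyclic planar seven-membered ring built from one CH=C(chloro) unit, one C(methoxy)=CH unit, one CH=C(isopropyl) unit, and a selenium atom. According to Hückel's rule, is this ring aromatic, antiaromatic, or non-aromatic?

Antiaromatic

The p orbitals form a continuous loop: the double-bond atoms are sp², each contributing one p electron; the selenium donates one lone pair from its p orbital. The ring is fully conjugated.
Tallying contributions gives 3 × 2 = 6 from the double-bond units + 2 from the Se atom = 8.
With 8 = 4·2 π electrons, Hückel's rule classifies the planar ring as antiaromatic.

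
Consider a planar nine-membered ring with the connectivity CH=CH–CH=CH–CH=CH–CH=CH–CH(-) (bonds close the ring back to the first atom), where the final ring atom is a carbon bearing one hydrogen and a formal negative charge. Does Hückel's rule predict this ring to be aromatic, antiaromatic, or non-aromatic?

Check conjugation: the double-bond atoms are sp², each contributing one p electron; the carbanion's lone pair occupies the p orbital — every position has a p orbital, so the cyclic π system is continuous.
Tallying contributions gives 4 × 2 = 8 from the double-bond units + 2 from the CH(-) atom = 10.
With 10 π electrons (n = 2), the Hückel 4n+2 condition holds.

Aromatic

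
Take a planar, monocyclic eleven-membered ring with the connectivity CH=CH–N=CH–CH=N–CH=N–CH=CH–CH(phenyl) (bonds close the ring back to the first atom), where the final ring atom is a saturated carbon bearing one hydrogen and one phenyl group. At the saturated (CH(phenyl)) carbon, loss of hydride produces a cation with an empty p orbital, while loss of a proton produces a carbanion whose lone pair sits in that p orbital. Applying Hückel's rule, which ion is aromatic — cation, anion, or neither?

The cation

In both ions every ring atom is sp² and contributes a p orbital, so both rings are fully conjugated.
Cation: 5 × 2 + 0 = 10 π electrons → 4(2)+2, aromatic.
Anion: 5 × 2 + 2 = 12 π electrons → 4(3), antiaromatic.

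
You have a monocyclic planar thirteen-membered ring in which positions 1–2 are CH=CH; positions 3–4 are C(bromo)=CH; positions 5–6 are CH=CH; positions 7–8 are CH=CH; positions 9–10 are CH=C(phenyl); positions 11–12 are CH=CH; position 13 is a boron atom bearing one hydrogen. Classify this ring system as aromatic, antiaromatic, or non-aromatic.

Check conjugation: every atom in a ring double bond is sp² and brings one electron to the p orbital; the boron has an empty p orbital — every position has a p orbital, so the cyclic π system is continuous.
Adding the contributions, 6 × 2 = 12 from the double-bond units + 0 from the BH atom = 12.
A 4n π count (12, n = 3) in a planar conjugated ring means antiaromatic.

Antiaromatic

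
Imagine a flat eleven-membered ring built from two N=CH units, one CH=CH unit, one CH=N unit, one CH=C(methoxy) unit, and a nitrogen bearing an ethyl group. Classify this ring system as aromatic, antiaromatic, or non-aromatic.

Check conjugation: the double-bond atoms are sp², each contributing one p electron; the doubly-bonded nitrogens are pyridine-type — their lone pairs lie in the ring plane, leaving one electron in the p orbital; the pyrrole-type nitrogen donates its lone pair from the p orbital — every position has a p orbital, so the cyclic π system is continuous.
Counting π electrons: 5 × 2 = 10 from the double-bond units + 2 from the N(ethyl) atom = 12.
12 is a 4n count (n = 3), so the planar conjugated ring is antiaromatic.

Antiaromatic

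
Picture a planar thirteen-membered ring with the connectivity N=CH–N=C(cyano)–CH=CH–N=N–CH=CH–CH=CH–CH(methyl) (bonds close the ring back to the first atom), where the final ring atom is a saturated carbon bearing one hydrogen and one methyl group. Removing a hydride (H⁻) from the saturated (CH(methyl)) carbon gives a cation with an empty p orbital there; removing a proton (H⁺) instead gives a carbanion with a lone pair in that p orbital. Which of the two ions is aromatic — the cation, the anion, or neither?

The anion

In both ions every ring atom is sp² and contributes a p orbital, so both rings are fully conjugated.
Cation: 6 × 2 + 0 = 12 π electrons → 4(3), antiaromatic.
Anion: 6 × 2 + 2 = 14 π electrons → 4(3)+2, aromatic.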